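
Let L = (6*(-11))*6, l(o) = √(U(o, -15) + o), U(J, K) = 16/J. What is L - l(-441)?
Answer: -396 - 17*I*√673/21 ≈ -396.0 - 21.001*I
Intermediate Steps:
l(o) = √(o + 16/o) (l(o) = √(16/o + o) = √(o + 16/o))
L = -396 (L = -66*6 = -396)
L - l(-441) = -396 - √(-441 + 16/(-441)) = -396 - √(-441 + 16*(-1/441)) = -396 - √(-441 - 16/441) = -396 - √(-194497/441) = -396 - 17*I*√673/21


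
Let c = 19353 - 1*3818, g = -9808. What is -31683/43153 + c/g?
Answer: -981128719/423244624 ≈ -2.3181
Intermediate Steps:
c = 15535 (c = 19353 - 3818 = 15535)
-31683/43153 + c/g = -31683/43153 + 15535/(-9808) = -31683*1/43153 + 15535*(-1/9808) = -31683/43153 - 15535/9808 = -981128719/423244624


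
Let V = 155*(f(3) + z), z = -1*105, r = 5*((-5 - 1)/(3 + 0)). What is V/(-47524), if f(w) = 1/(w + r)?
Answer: 28520/83167 ≈ 0.34292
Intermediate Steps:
r = -10 (r = 5*(-6/3) = 5*(-6*⅓) = 5*(-2) = -10)
f(w) = 1/(-10 + w) (f(w) = 1/(w - 10) = 1/(-10 + w))
z = -105
V = -114080/7 (V = 155*(1/(-10 + 3) - 105) = 155*(1/(-7) - 105) = 155*(-⅐ - 105) = 155*(-736/7) = -114080/7 ≈ -16297.)
V/(-47524) = -114080/7/(-47524) = -114080/7*(-1/47524) = 28520/83167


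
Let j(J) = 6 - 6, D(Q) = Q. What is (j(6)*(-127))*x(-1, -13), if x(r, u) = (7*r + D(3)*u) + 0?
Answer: 0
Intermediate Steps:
j(J) = 0
x(r, u) = 3*u + 7*r (x(r, u) = (7*r + 3*u) + 0 = (3*u + 7*r) + 0 = 3*u + 7*r)
(j(6)*(-127))*x(-1, -13) = (0*(-127))*(3*(-13) + 7*(-1)) = 0*(-39 - 7) = 0*(-46) = 0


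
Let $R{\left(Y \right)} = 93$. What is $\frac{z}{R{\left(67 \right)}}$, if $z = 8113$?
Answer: $\frac{8113}{93} \approx 87.237$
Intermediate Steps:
$\frac{z}{R{\left(67 \right)}} = \frac{8113}{93}$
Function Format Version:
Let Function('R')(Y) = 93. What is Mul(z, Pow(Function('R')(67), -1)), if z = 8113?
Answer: Rational(8113, 93) ≈ 87.237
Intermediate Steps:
Mul(z, Pow(Function('R')(67), -1)) = Mul(8113, Pow(93, -1)) = Mul(8113, Rational(1, 93)) = Rational(8113, 93)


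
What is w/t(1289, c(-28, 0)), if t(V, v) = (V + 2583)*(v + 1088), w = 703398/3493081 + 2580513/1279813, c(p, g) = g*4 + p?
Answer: 9914158835127/18348323461644344960 ≈ 5.4033e-7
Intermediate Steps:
c(p, g) = p + 4*g (c(p, g) = 4*g + p = p + 4*g)
w = 9914158835127/4470490473853 (w = 703398*(1/3493081) + 2580513*(1/1279813) = 703398/3493081 + 2580513/1279813 = 9914158835127/4470490473853 ≈ 2.2177)
t(V, v) = (1088 + v)*(2583 + V) (t(V, v) = (2583 + V)*(1088 + v) = (1088 + v)*(2583 + V))
w/t(1289, c(-28, 0)) = 9914158835127/(4470490473853*(2810304 + 1088*1289 + 2583*(-28 + 4*0) + 1289*(-28 + 4*0))) = 9914158835127/(4470490473853*(2810304 + 1402432 + 2583*(-28 + 0) + 1289*(-28 + 0))) = 9914158835127/(4470490473853*(2810304 + 1402432 + 2583*(-28) + 1289*(-28))) = 9914158835127/(4470490473853*(2810304 + 1402432 - 72324 - 36092)) = (9914158835127/4470490473853)/4104320 = (9914158835127/4470490473853)*(1/4104320) = 9914158835127/18348323461644344960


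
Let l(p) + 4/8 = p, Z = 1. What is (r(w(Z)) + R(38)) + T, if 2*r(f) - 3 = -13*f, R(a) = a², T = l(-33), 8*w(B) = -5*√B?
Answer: 22657/16 ≈ 1416.1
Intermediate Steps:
l(p) = -½ + p
w(B) = -5*√B/8 (w(B) = (-5*√B)/8 = -5*√B/8)
T = -67/2 (T = -½ - 33 = -67/2 ≈ -33.500)
r(f) = 3/2 - 13*f/2 (r(f) = 3/2 + (-13*f)/2 = 3/2 - 13*f/2)
(r(w(Z)) + R(38)) + T = ((3/2 - (-65)*√1/16) + 38²) - 67/2 = ((3/2 - (-65)/16) + 1444) - 67/2 = ((3/2 - 13/2*(-5/8)) + 1444) - 67/2 = ((3/2 + 65/16) + 1444) - 67/2 = (89/16 + 1444) - 67/2 = 23193/16 - 67/2 = 22657/16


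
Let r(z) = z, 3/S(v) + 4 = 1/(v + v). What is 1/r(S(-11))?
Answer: -89/66 ≈ -1.3485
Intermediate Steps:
S(v) = 3/(-4 + 1/(2*v)) (S(v) = 3/(-4 + 1/(v + v)) = 3/(-4 + 1/(2*v)))
1/r(S(-11)) = 1/(-6*(-11)/(-1 + 8*(-11))) = 1/(-6*(-11)/(-1 - 88)) = 1/(-6*(-11)/(-89)) = 1/(-6*(-11)*(-1/89)) = 1/(-66/89) = -89/66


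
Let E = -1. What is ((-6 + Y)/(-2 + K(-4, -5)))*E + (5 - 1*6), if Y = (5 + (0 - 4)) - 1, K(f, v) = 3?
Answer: 5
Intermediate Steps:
Y = 0 (Y = (5 - 4) - 1 = 1 - 1 = 0)
((-6 + Y)/(-2 + K(-4, -5)))*E + (5 - 1*6) = ((-6 + 0)/(-2 + 3))*(-1) + (5 - 1*6) = -6/1*(-1) + (5 - 6) = -6*1*(-1) - 1 = -6*(-1) - 1 = 6 - 1 = 5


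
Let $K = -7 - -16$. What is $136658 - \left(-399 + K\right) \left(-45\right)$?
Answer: $119108$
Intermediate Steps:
$K = 9$ ($K = -7 + 16 = 9$)
$136658 - \left(-399 + K\right) \left(-45\right) = 136658 - \left(-399 + 9\right) \left(-45\right) = 136658 - \left(-390\right) \left(-45\right) = 136658 - 17550 = 119108$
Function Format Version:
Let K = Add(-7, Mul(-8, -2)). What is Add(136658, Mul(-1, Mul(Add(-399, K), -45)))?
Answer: 119108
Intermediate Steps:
K = 9 (K = Add(-7, 16) = 9)
Add(136658, Mul(-1, Mul(Add(-399, K), -45))) = Add(136658, Mul(-1, Mul(Add(-399, 9), -45))) = Add(136658, Mul(-1, Mul(-390, -45))) = Add(136658, Mul(-1, 17550)) = Add(136658, -17550) = 119108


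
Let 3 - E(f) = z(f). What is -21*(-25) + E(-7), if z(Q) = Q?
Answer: 535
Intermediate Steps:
E(f) = 3 - f
-21*(-25) + E(-7) = -21*(-25) + (3 - 1*(-7)) = 525 + (3 + 7) = 525 + 10 = 535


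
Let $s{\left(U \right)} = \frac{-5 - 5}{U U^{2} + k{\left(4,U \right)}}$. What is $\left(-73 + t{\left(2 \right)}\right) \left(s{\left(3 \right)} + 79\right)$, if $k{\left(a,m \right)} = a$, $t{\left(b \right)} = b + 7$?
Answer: $- \frac{156096}{31} \approx -5035.4$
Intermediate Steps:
$t{\left(b \right)} = 7 + b$
$s{\left(U \right)} = - \frac{10}{4 + U^{3}}$ ($s{\left(U \right)} = \frac{-5 - 5}{U U^{2} + 4} = - \frac{10}{U^{3} + 4} = - \frac{10}{4 + U^{3}}$)
$\left(-73 + t{\left(2 \right)}\right) \left(s{\left(3 \right)} + 79\right) = \left(-73 + \left(7 + 2\right)\right) \left(- \frac{10}{4 + 3^{3}} + 79\right) = \left(-73 + 9\right) \left(- \frac{10}{4 + 27} + 79\right) = - 64 \left(- \frac{10}{31} + 79\right) = \left(-64\right) \frac{2439}{31} = - \frac{156096}{31}$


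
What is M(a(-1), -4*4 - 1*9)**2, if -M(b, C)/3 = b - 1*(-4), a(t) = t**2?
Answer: 225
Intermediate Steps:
M(b, C) = -12 - 3*b (M(b, C) = -3*(b - 1*(-4)) = -3*(b + 4) = -3*(4 + b) = -12 - 3*b)
M(a(-1), -4*4 - 1*9)**2 = (-12 - 3*(-1)**2)**2 = (-12 - 3*1)**2 = (-12 - 3)**2 = (-15)**2 = 225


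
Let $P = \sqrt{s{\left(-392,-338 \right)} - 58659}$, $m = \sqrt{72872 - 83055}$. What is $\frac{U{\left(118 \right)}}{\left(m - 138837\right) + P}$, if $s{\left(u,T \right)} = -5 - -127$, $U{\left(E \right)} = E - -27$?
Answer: $\frac{145}{-138837 + i \sqrt{10183} + i \sqrt{58537}} \approx -0.0010444 - 2.5791 \cdot 10^{-6} i$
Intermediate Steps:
$U{\left(E \right)} = 27 + E$ ($U{\left(E \right)} = E + 27 = 27 + E$)
$s{\left(u,T \right)} = 122$ ($s{\left(u,T \right)} = -5 + 127 = 122$)
$m = i \sqrt{10183}$ ($m = \sqrt{-10183} = i \sqrt{10183} \approx 100.91 i$)
$P = i \sqrt{58537}$ ($P = \sqrt{122 - 58659} = \sqrt{-58537} = i \sqrt{58537} \approx 241.94 i$)
$\frac{U{\left(118 \right)}}{\left(m - 138837\right) + P} = \frac{27 + 118}{\left(i \sqrt{10183} - 138837\right) + i \sqrt{58537}} = \frac{145}{\left(-138837 + i \sqrt{10183}\right) + i \sqrt{58537}} = \frac{145}{-138837 + i \sqrt{10183} + i \sqrt{58537}}$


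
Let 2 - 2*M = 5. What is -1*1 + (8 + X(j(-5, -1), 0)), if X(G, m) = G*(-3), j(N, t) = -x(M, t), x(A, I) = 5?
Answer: 22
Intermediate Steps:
M = -3/2 (M = 1 - ½*5 = 1 - 5/2 = -3/2 ≈ -1.5000)
j(N, t) = -5 (j(N, t) = -1*5 = -5)
X(G, m) = -3*G
-1*1 + (8 + X(j(-5, -1), 0)) = -1*1 + (8 - 3*(-5)) = -1 + (8 + 15) = -1 + 23 = 22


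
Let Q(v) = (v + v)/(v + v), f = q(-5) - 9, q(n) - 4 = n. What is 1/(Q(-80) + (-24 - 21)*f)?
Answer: 1/451 ≈ 0.0022173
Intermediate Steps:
q(n) = 4 + n
f = -10 (f = (4 - 5) - 9 = -1 - 9 = -10)
Q(v) = 1 (Q(v) = (2*v)/((2*v)) = (2*v)*(1/(2*v)) = 1)
1/(Q(-80) + (-24 - 21)*f) = 1/(1 + (-24 - 21)*(-10)) = 1/(1 - 45*(-10)) = 1/(1 + 450) = 1/451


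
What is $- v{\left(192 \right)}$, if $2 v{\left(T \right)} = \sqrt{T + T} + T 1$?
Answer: $-96 - 4 \sqrt{6} \approx -105.8$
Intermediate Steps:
$v{\left(T \right)} = \frac{T}{2} + \frac{\sqrt{2} \sqrt{T}}{2}$ ($v{\left(T \right)} = \frac{\sqrt{T + T} + T 1}{2} = \frac{\sqrt{2 T} + T}{2} = \frac{\sqrt{2} \sqrt{T} + T}{2} = \frac{T + \sqrt{2} \sqrt{T}}{2} = \frac{T}{2} + \frac{\sqrt{2} \sqrt{T}}{2}$)
$- v{\left(192 \right)} = - (\frac{1}{2} \cdot 192 + \frac{\sqrt{2} \sqrt{192}}{2}) = - (96 + \frac{\sqrt{2} \cdot 8 \sqrt{3}}{2}) = - (96 + 4 \sqrt{6}) = -96 - 4 \sqrt{6}$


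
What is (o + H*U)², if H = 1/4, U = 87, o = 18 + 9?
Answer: 38025/16 ≈ 2376.6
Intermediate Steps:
o = 27
H = ¼ (H = 1*(¼) = ¼ ≈ 0.25000)
(o + H*U)² = (27 + (¼)*87)² = (27 + 87/4)² = (195/4)² = 38025/16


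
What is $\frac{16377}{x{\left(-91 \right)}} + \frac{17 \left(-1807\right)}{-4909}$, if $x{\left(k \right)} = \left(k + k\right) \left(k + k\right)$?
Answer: $\frac{1097930849}{162605716} \approx 6.7521$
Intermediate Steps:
$x{\left(k \right)} = 4 k^{2}$ ($x{\left(k \right)} = 2 k 2 k = 4 k^{2}$)
$\frac{16377}{x{\left(-91 \right)}} + \frac{17 \left(-1807\right)}{-4909} = \frac{16377}{4 \left(-91\right)^{2}} + \frac{17 \left(-1807\right)}{-4909} = \frac{16377}{4 \cdot 8281} - - \frac{30719}{4909} = \frac{16377}{33124} + \frac{30719}{4909} = \frac{1097930849}{162605716}$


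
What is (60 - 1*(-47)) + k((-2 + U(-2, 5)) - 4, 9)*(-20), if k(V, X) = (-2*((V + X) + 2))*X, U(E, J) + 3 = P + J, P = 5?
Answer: 4427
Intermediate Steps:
U(E, J) = 2 + J (U(E, J) = -3 + (5 + J) = 2 + J)
k(V, X) = X*(-4 - 2*V - 2*X) (k(V, X) = (-2*(2 + V + X))*X = (-4 - 2*V - 2*X)*X = X*(-4 - 2*V - 2*X))
(60 - 1*(-47)) + k((-2 + U(-2, 5)) - 4, 9)*(-20) = (60 - 1*(-47)) - 2*9*(2 + ((-2 + (2 + 5)) - 4) + 9)*(-20) = (60 + 47) - 2*9*(2 + ((-2 + 7) - 4) + 9)*(-20) = 107 - 2*9*(2 + (5 - 4) + 9)*(-20) = 107 - 2*9*(2 + 1 + 9)*(-20) = 107 - 2*9*12*(-20) = 107 - 216*(-20) = 107 + 4320 = 4427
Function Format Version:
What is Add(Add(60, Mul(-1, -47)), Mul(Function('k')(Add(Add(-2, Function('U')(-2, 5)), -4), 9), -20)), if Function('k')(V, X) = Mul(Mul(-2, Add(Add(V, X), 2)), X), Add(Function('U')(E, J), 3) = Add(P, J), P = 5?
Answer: 4427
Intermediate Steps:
Function('U')(E, J) = Add(2, J) (Function('U')(E, J) = Add(-3, Add(5, J)) = Add(2, J))
Function('k')(V, X) = Mul(X, Add(-4, Mul(-2, V), Mul(-2, X))) (Function('k')(V, X) = Mul(Mul(-2, Add(2, V, X)), X) = Mul(Add(-4, Mul(-2, V), Mul(-2, X)), X) = Mul(X, Add(-4, Mul(-2, V), Mul(-2, X))))
Add(Add(60, Mul(-1, -47)), Mul(Function('k')(Add(Add(-2, Function('U')(-2, 5)), -4), 9), -20)) = Add(Add(60, Mul(-1, -47)), Mul(Mul(-2, 9, Add(2, Add(Add(-2, Add(2, 5)), -4), 9)), -20)) = Add(Add(60, 47), Mul(Mul(-2, 9, Add(2, Add(Add(-2, 7), -4), 9)), -20)) = Add(107, Mul(Mul(-2, 9, Add(2, Add(5, -4), 9)), -20)) = Add(107, Mul(Mul(-2, 9, Add(2, 1, 9)), -20)) = Add(107, Mul(Mul(-2, 9, 12), -20)) = Add(107, Mul(-216, -20)) = Add(107, 4320) = 4427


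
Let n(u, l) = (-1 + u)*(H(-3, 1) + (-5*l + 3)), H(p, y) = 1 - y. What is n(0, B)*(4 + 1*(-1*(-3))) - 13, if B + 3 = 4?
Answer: 1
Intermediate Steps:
B = 1 (B = -3 + 4 = 1)
n(u, l) = (-1 + u)*(3 - 5*l) (n(u, l) = (-1 + u)*((1 - 1*1) + (-5*l + 3)) = (-1 + u)*((1 - 1) + (3 - 5*l)) = (-1 + u)*(0 + (3 - 5*l)) = (-1 + u)*(3 - 5*l))
n(0, B)*(4 + 1*(-1*(-3))) - 13 = (-3 + 3*0 + 5*1 - 5*1*0)*(4 + 1*(-1*(-3))) - 13 = (-3 + 0 + 5 + 0)*(4 + 1*3) - 13 = 2*(4 + 3) - 13 = 2*7 - 13 = 14 - 13 = 1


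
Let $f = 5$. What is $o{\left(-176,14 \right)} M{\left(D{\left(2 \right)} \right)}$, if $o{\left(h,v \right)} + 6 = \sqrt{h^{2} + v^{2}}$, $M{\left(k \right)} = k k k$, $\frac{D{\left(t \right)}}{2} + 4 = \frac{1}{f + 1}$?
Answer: $\frac{24334}{9} - \frac{24334 \sqrt{7793}}{27} \approx -76858.0$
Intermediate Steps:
$D{\left(t \right)} = - \frac{23}{3}$ ($D{\left(t \right)} = -8 + \frac{2}{5 + 1} = -8 + \frac{2}{6} = -8 + 2 \cdot \frac{1}{6} = -8 + \frac{1}{3} = - \frac{23}{3}$)
$M{\left(k \right)} = k^{3}$ ($M{\left(k \right)} = k^{2} k = k^{3}$)
$o{\left(h,v \right)} = -6 + \sqrt{h^{2} + v^{2}}$
$o{\left(-176,14 \right)} M{\left(D{\left(2 \right)} \right)} = \left(-6 + \sqrt{\left(-176\right)^{2} + 14^{2}}\right) \left(- \frac{23}{3}\right)^{3} = \left(-6 + \sqrt{30976 + 196}\right) \left(- \frac{12167}{27}\right) = \left(-6 + \sqrt{31172}\right) \left(- \frac{12167}{27}\right) = \left(-6 + 2 \sqrt{7793}\right) \left(- \frac{12167}{27}\right) = \frac{24334}{9} - \frac{24334 \sqrt{7793}}{27}$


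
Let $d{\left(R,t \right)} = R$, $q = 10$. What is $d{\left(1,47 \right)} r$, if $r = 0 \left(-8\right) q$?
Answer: $0$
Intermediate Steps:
$r = 0$ ($r = 0 \left(-8\right) 10 = 0 \cdot 10 = 0$)
$d{\left(1,47 \right)} r = 1 \cdot 0 = 0$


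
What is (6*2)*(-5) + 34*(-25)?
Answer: -910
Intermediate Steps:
(6*2)*(-5) + 34*(-25) = 12*(-5) - 850 = -60 - 850 = -910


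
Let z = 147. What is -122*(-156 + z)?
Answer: 1098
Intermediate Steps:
-122*(-156 + z) = -122*(-156 + 147) = -122*(-9) = 1098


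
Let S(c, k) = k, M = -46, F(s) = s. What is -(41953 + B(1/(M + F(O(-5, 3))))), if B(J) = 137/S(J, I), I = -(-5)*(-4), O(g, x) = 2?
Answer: -838923/20 ≈ -41946.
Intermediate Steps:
I = -20 (I = -5*4 = -20)
B(J) = -137/20 (B(J) = 137/(-20) = 137*(-1/20) = -137/20)
-(41953 + B(1/(M + F(O(-5, 3))))) = -(41953 - 137/20) = -1*838923/20 = -838923/20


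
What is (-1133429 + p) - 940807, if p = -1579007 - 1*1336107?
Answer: -4989350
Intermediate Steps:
p = -2915114 (p = -1579007 - 1336107 = -2915114)
(-1133429 + p) - 940807 = (-1133429 - 2915114) - 940807 = -4048543 - 940807 = -4989350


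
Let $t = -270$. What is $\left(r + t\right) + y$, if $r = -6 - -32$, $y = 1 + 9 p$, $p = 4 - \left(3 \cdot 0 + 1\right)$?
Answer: $-216$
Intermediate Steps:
$p = 3$ ($p = 4 - \left(0 + 1\right) = 4 - 1 = 3$)
$y = 28$ ($y = 1 + 9 \cdot 3 = 1 + 27 = 28$)
$r = 26$ ($r = -6 + 32 = 26$)
$\left(r + t\right) + y = \left(26 - 270\right) + 28 = -244 + 28 = -216$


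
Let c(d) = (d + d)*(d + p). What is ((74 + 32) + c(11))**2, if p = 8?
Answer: 274576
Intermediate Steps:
c(d) = 2*d*(8 + d) (c(d) = (d + d)*(d + 8) = (2*d)*(8 + d) = 2*d*(8 + d))
((74 + 32) + c(11))**2 = ((74 + 32) + 2*11*(8 + 11))**2 = (106 + 2*11*19)**2 = (106 + 418)**2 = 524**2 = 274576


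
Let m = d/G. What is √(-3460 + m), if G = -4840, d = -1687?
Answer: I*√167447130/220 ≈ 58.819*I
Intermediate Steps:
m = 1687/4840 (m = -1687/(-4840) = -1687*(-1/4840) = 1687/4840 ≈ 0.34855)
√(-3460 + m) = √(-3460 + 1687/4840) = √(-16744713/4840) = I*√167447130/220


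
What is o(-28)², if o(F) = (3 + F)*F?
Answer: 490000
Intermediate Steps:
o(F) = F*(3 + F)
o(-28)² = (-28*(3 - 28))² = (-28*(-25))² = 700² = 490000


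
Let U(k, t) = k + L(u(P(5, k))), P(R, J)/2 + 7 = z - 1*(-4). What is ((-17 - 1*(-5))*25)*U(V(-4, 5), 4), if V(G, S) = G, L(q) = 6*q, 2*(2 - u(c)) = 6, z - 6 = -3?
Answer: 3000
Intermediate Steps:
z = 3 (z = 6 - 3 = 3)
P(R, J) = 0 (P(R, J) = -14 + 2*(3 - 1*(-4)) = -14 + 2*(3 + 4) = -14 + 2*7 = -14 + 14 = 0)
u(c) = -1 (u(c) = 2 - 1/2*6 = 2 - 3 = -1)
U(k, t) = -6 + k (U(k, t) = k + 6*(-1) = k - 6 = -6 + k)
((-17 - 1*(-5))*25)*U(V(-4, 5), 4) = ((-17 - 1*(-5))*25)*(-6 - 4) = ((-17 + 5)*25)*(-10) = -12*25*(-10) = -300*(-10) = 3000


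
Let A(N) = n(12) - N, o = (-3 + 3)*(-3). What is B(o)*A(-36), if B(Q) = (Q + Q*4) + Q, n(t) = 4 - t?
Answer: 0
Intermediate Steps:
o = 0 (o = 0*(-3) = 0)
A(N) = -8 - N (A(N) = (4 - 1*12) - N = (4 - 12) - N = -8 - N)
B(Q) = 6*Q (B(Q) = (Q + 4*Q) + Q = 5*Q + Q = 6*Q)
B(o)*A(-36) = (6*0)*(-8 - 1*(-36)) = 0*(-8 + 36) = 0*28 = 0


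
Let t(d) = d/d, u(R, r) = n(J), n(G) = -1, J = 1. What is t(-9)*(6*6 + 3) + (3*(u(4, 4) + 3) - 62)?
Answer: -17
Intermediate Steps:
u(R, r) = -1
t(d) = 1
t(-9)*(6*6 + 3) + (3*(u(4, 4) + 3) - 62) = 1*(6*6 + 3) + (3*(-1 + 3) - 62) = 1*(36 + 3) + (3*2 - 62) = 1*39 + (6 - 62) = 39 - 56 = -17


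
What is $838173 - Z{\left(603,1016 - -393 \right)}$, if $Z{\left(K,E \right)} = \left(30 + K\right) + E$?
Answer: $836131$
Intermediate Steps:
$Z{\left(K,E \right)} = 30 + E + K$
$838173 - Z{\left(603,1016 - -393 \right)} = 838173 - \left(30 + \left(1016 - -393\right) + 603\right) = 838173 - \left(30 + \left(1016 + 393\right) + 603\right) = 838173 - \left(30 + 1409 + 603\right) = 838173 - 2042 = 836131$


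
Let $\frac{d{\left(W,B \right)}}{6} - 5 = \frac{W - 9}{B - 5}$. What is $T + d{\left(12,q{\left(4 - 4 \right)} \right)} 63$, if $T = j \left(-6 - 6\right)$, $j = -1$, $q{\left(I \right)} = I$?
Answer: $\frac{8376}{5} \approx 1675.2$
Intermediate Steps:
$T = 12$ ($T = - (-6 - 6) = \left(-1\right) \left(-12\right) = 12$)
$d{\left(W,B \right)} = 30 + \frac{6 \left(-9 + W\right)}{-5 + B}$ ($d{\left(W,B \right)} = 30 + 6 \frac{W - 9}{B - 5} = 30 + 6 \frac{-9 + W}{-5 + B} = 30 + \frac{6 \left(-9 + W\right)}{-5 + B}$)
$T + d{\left(12,q{\left(4 - 4 \right)} \right)} 63 = 12 + \frac{6 \left(-34 + 12 + 5 \left(4 - 4\right)\right)}{-5 + \left(4 - 4\right)} 63 = 12 + \frac{6 \left(-34 + 12 + 5 \cdot 0\right)}{-5 + 0} \cdot 63 = 12 + \frac{6 \left(-34 + 12 + 0\right)}{-5} \cdot 63 = 12 + 6 \left(- \frac{1}{5}\right) \left(-22\right) 63 = 12 + \frac{132}{5} \cdot 63 = 12 + \frac{8316}{5} = \frac{8376}{5}$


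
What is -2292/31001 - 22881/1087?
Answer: -711825285/33698087 ≈ -21.124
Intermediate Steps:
-2292/31001 - 22881/1087 = -711825285/33698087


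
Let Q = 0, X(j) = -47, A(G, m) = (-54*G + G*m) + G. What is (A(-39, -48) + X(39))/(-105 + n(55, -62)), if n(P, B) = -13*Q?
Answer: -556/15 ≈ -37.067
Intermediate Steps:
A(G, m) = -53*G + G*m
n(P, B) = 0 (n(P, B) = -13*0 = 0)
(A(-39, -48) + X(39))/(-105 + n(55, -62)) = (-39*(-53 - 48) - 47)/(-105 + 0) = (-39*(-101) - 47)/(-105) = (3939 - 47)*(-1/105) = 3892*(-1/105) = -556/15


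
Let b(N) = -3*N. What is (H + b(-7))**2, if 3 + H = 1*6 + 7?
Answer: 961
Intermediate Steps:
H = 10 (H = -3 + (1*6 + 7) = -3 + (6 + 7) = -3 + 13 = 10)
(H + b(-7))**2 = (10 - 3*(-7))**2 = (10 + 21)**2 = 31**2 = 961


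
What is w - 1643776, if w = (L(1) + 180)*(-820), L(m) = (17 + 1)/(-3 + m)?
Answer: -1783996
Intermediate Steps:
L(m) = 18/(-3 + m)
w = -140220 (w = (18/(-3 + 1) + 180)*(-820) = (18/(-2) + 180)*(-820) = (18*(-½) + 180)*(-820) = (-9 + 180)*(-820) = 171*(-820) = -140220)
w - 1643776 = -140220 - 1643776 = -1783996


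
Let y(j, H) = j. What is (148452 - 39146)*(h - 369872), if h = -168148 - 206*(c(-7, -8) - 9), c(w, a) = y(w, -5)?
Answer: -58448541544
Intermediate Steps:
c(w, a) = w
h = -164852 (h = -168148 - 206*(-7 - 9) = -168148 - 206*(-16) = -168148 + 3296 = -164852)
(148452 - 39146)*(h - 369872) = (148452 - 39146)*(-164852 - 369872) = 109306*(-534724) = -58448541544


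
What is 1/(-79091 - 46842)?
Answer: -1/125933 ≈ -7.9407e-6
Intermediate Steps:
1/(-79091 - 46842) = 1/(-125933) = -1/125933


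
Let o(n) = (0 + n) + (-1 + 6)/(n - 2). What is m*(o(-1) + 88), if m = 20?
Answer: 5120/3 ≈ 1706.7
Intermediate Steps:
o(n) = n + 5/(-2 + n)
m*(o(-1) + 88) = 20*((5 + (-1)**2 - 2*(-1))/(-2 - 1) + 88) = 20*((5 + 1 + 2)/(-3) + 88) = 20*(-1/3*8 + 88) = 20*(-8/3 + 88) = 20*(256/3) = 5120/3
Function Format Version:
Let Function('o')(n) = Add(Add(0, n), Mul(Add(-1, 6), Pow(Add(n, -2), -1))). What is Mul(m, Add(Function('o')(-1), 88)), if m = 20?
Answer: Rational(5120, 3) ≈ 1706.7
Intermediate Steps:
Function('o')(n) = Add(n, Mul(5, Pow(Add(-2, n), -1)))
Mul(m, Add(Function('o')(-1), 88)) = Mul(20, Add(Mul(Pow(Add(-2, -1), -1), Add(5, Pow(-1, 2), Mul(-2, -1))), 88)) = Mul(20, Add(Mul(Pow(-3, -1), Add(5, 1, 2)), 88)) = Mul(20, Add(Mul(Rational(-1, 3), 8), 88)) = Mul(20, Add(Rational(-8, 3), 88)) = Mul(20, Rational(256, 3)) = Rational(5120, 3)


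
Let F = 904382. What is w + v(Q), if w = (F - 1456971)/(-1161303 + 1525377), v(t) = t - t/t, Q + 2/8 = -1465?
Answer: -1068752183/728148 ≈ -1467.8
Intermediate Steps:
Q = -5861/4 (Q = -1/4 - 1465 = -5861/4 ≈ -1465.3)
v(t) = -1 + t (v(t) = t - 1*1 = t - 1 = -1 + t)
w = -552589/364074 (w = (904382 - 1456971)/(-1161303 + 1525377) = -552589/364074 ≈ -1.5178)
w + v(Q) = -552589/364074 + (-1 - 5861/4) = -552589/364074 - 5865/4 = -1068752183/728148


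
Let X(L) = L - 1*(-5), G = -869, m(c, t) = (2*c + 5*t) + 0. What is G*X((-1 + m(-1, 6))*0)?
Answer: -4345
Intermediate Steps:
m(c, t) = 2*c + 5*t
X(L) = 5 + L (X(L) = L + 5 = 5 + L)
G*X((-1 + m(-1, 6))*0) = -869*(5 + (-1 + (2*(-1) + 5*6))*0) = -869*(5 + (-1 + (-2 + 30))*0) = -869*(5 + (-1 + 28)*0) = -869*(5 + 27*0) = -869*(5 + 0) = -869*5 = -4345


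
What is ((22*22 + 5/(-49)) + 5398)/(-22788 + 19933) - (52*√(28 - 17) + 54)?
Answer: -7842543/139895 - 52*√11 ≈ -228.52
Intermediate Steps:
((22*22 + 5/(-49)) + 5398)/(-22788 + 19933) - (52*√(28 - 17) + 54) = ((484 + 5*(-1/49)) + 5398)/(-2855) - (52*√11 + 54) = ((484 - 5/49) + 5398)*(-1/2855) - (54 + 52*√11) = (23711/49 + 5398)*(-1/2855) + (-54 - 52*√11) = (288213/49)*(-1/2855) + (-54 - 52*√11) = -288213/139895 + (-54 - 52*√11) = -7842543/139895 - 52*√11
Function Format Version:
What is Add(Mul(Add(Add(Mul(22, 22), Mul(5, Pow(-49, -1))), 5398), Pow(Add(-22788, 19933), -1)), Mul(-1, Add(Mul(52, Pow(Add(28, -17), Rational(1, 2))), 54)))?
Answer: Add(Rational(-7842543, 139895), Mul(-52, Pow(11, Rational(1, 2)))) ≈ -228.52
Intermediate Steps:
Add(Mul(Add(Add(Mul(22, 22), Mul(5, Pow(-49, -1))), 5398), Pow(Add(-22788, 19933), -1)), Mul(-1, Add(Mul(52, Pow(Add(28, -17), Rational(1, 2))), 54))) = Add(Mul(Add(Add(484, Mul(5, Rational(-1, 49))), 5398), Pow(-2855, -1)), Mul(-1, Add(Mul(52, Pow(11, Rational(1, 2))), 54))) = Add(Mul(Add(Add(484, Rational(-5, 49)), 5398), Rational(-1, 2855)), Mul(-1, Add(54, Mul(52, Pow(11, Rational(1, 2)))))) = Add(Mul(Add(Rational(23711, 49), 5398), Rational(-1, 2855)), Add(-54, Mul(-52, Pow(11, Rational(1, 2))))) = Add(Mul(Rational(288213, 49), Rational(-1, 2855)), Add(-54, Mul(-52, Pow(11, Rational(1, 2))))) = Add(Rational(-288213, 139895), Add(-54, Mul(-52, Pow(11, Rational(1, 2))))) = Add(Rational(-7842543, 139895), Mul(-52, Pow(11, Rational(1, 2))))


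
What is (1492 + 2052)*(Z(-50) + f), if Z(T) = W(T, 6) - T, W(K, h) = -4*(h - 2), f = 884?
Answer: 3253392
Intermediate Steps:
W(K, h) = 8 - 4*h (W(K, h) = -4*(-2 + h) = 8 - 4*h)
Z(T) = -16 - T (Z(T) = (8 - 4*6) - T = (8 - 24) - T = -16 - T)
(1492 + 2052)*(Z(-50) + f) = (1492 + 2052)*((-16 - 1*(-50)) + 884) = 3544*((-16 + 50) + 884) = 3544*(34 + 884) = 3544*918 = 3253392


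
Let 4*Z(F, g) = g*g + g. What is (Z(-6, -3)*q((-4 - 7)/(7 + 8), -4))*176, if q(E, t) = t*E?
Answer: 3872/5 ≈ 774.40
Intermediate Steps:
q(E, t) = E*t
Z(F, g) = g/4 + g²/4 (Z(F, g) = (g*g + g)/4 = (g² + g)/4 = (g + g²)/4 = g/4 + g²/4)
(Z(-6, -3)*q((-4 - 7)/(7 + 8), -4))*176 = (((¼)*(-3)*(1 - 3))*(((-4 - 7)/(7 + 8))*(-4)))*176 = (((¼)*(-3)*(-2))*(-11/15*(-4)))*176 = (3*(-11*1/15*(-4))/2)*176 = (3*(-11/15*(-4))/2)*176 = ((3/2)*(44/15))*176 = (22/5)*176 = 3872/5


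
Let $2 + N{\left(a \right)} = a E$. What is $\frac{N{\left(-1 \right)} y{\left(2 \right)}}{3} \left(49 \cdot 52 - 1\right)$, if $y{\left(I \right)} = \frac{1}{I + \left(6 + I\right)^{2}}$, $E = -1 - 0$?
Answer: $- \frac{283}{22} \approx -12.864$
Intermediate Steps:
$E = -1$ ($E = -1 + 0 = -1$)
$N{\left(a \right)} = -2 - a$ ($N{\left(a \right)} = -2 + a \left(-1\right) = -2 - a$)
$\frac{N{\left(-1 \right)} y{\left(2 \right)}}{3} \left(49 \cdot 52 - 1\right) = \frac{\left(-2 - -1\right) \frac{1}{2 + \left(6 + 2\right)^{2}}}{3} \left(49 \cdot 52 - 1\right) = \frac{-2 + 1}{2 + 8^{2}} \cdot \frac{1}{3} \left(2548 - 1\right) = - \frac{1}{2 + 64} \cdot \frac{1}{3} \cdot 2547 = - \frac{1}{66} \cdot \frac{1}{3} \cdot 2547 = \left(-1\right) \frac{1}{66} \cdot \frac{1}{3} \cdot 2547 = \left(- \frac{1}{66}\right) \frac{1}{3} \cdot 2547 = \left(- \frac{1}{198}\right) 2547 = - \frac{283}{22}$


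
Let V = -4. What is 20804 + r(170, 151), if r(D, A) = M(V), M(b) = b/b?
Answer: 20805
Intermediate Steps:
M(b) = 1
r(D, A) = 1
20804 + r(170, 151) = 20804 + 1 = 20805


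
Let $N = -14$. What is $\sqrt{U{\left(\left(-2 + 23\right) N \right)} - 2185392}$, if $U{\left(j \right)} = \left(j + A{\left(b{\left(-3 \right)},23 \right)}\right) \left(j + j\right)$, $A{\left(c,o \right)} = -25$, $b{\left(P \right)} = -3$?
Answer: $6 i \sqrt{55495} \approx 1413.4 i$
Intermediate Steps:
$U{\left(j \right)} = 2 j \left(-25 + j\right)$ ($U{\left(j \right)} = \left(j - 25\right) \left(j + j\right) = \left(-25 + j\right) 2 j = 2 j \left(-25 + j\right)$)
$\sqrt{U{\left(\left(-2 + 23\right) N \right)} - 2185392} = \sqrt{2 \left(-2 + 23\right) \left(-14\right) \left(-25 + \left(-2 + 23\right) \left(-14\right)\right) - 2185392} = \sqrt{2 \cdot 21 \left(-14\right) \left(-25 + 21 \left(-14\right)\right) - 2185392} = \sqrt{2 \left(-294\right) \left(-25 - 294\right) - 2185392} = \sqrt{2 \left(-294\right) \left(-319\right) - 2185392} = \sqrt{187572 - 2185392} = \sqrt{-1997820} = 6 i \sqrt{55495}$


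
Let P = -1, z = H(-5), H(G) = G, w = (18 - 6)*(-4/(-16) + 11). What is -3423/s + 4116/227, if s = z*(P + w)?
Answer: 3534741/152090 ≈ 23.241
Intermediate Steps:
w = 135 (w = 12*(-4*(-1/16) + 11) = 12*(¼ + 11) = 12*(45/4) = 135)
z = -5
s = -670 (s = -5*(-1 + 135) = -5*134 = -670)
-3423/s + 4116/227 = -3423/(-670) + 4116/227 = -3423*(-1/670) + 4116*(1/227) = 3423/670 + 4116/227 = 3534741/152090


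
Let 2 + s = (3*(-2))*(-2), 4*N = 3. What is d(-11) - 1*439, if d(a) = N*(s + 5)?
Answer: -1711/4 ≈ -427.75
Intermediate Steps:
N = ¾ (N = (¼)*3 = ¾ ≈ 0.75000)
s = 10 (s = -2 + (3*(-2))*(-2) = -2 - 6*(-2) = -2 + 12 = 10)
d(a) = 45/4 (d(a) = 3*(10 + 5)/4 = (¾)*15 = 45/4)
d(-11) - 1*439 = 45/4 - 1*439 = 45/4 - 439 = -1711/4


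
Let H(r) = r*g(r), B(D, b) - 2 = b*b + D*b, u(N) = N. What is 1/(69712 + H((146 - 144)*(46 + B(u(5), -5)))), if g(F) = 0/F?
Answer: 1/69712 ≈ 1.4345e-5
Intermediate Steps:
B(D, b) = 2 + b² + D*b (B(D, b) = 2 + (b*b + D*b) = 2 + (b² + D*b) = 2 + b² + D*b)
g(F) = 0
H(r) = 0 (H(r) = r*0 = 0)
1/(69712 + H((146 - 144)*(46 + B(u(5), -5)))) = 1/(69712 + 0) = 1/69712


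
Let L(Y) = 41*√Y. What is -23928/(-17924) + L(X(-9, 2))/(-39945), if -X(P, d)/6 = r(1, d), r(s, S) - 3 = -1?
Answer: 5982/4481 - 82*I*√3/39945 ≈ 1.335 - 0.0035556*I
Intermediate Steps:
r(s, S) = 2 (r(s, S) = 3 - 1 = 2)
X(P, d) = -12 (X(P, d) = -6*2 = -12)
-23928/(-17924) + L(X(-9, 2))/(-39945) = -23928/(-17924) + (41*√(-12))/(-39945) = -23928*(-1/17924) + (41*(2*I*√3))*(-1/39945) = 5982/4481 + (82*I*√3)*(-1/39945) = 5982/4481 - 82*I*√3/39945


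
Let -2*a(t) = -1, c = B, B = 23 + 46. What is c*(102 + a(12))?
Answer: 14145/2 ≈ 7072.5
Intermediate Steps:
B = 69
c = 69
a(t) = ½ (a(t) = -½*(-1) = ½)
c*(102 + a(12)) = 69*(102 + ½) = 69*(205/2) = 14145/2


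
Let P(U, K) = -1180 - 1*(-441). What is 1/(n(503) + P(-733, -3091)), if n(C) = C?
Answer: -1/236 ≈ -0.0042373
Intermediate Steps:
P(U, K) = -739 (P(U, K) = -1180 + 441 = -739)
1/(n(503) + P(-733, -3091)) = 1/(503 - 739) = 1/(-236) = -1/236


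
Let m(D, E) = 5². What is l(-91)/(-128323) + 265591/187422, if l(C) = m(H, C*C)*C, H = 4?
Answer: 2654447611/1850042562 ≈ 1.4348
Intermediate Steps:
m(D, E) = 25
l(C) = 25*C
l(-91)/(-128323) + 265591/187422 = (25*(-91))/(-128323) + 265591/187422 = -2275*(-1/128323) + 265591*(1/187422) = 175/9871 + 265591/187422 = 2654447611/1850042562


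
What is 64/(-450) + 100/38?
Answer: 10642/4275 ≈ 2.4894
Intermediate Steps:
64/(-450) + 100/38 = 64*(-1/450) + 100*(1/38) = -32/225 + 50/19 = 10642/4275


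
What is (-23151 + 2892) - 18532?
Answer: -38791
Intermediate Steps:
(-23151 + 2892) - 18532 = -20259 - 18532 = -38791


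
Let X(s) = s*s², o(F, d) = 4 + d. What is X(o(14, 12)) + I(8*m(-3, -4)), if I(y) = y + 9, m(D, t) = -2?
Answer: 4089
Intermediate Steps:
X(s) = s³
I(y) = 9 + y
X(o(14, 12)) + I(8*m(-3, -4)) = (4 + 12)³ + (9 + 8*(-2)) = 16³ + (9 - 16) = 4096 - 7 = 4089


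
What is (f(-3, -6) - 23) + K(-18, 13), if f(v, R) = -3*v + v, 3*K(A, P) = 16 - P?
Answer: -16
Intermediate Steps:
K(A, P) = 16/3 - P/3 (K(A, P) = (16 - P)/3 = 16/3 - P/3)
f(v, R) = -2*v
(f(-3, -6) - 23) + K(-18, 13) = (-2*(-3) - 23) + (16/3 - ⅓*13) = (6 - 23) + (16/3 - 13/3) = -17 + 1 = -16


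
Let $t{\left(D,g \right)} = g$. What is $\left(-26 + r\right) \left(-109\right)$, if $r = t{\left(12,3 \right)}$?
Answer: $2507$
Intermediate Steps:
$r = 3$
$\left(-26 + r\right) \left(-109\right) = \left(-26 + 3\right) \left(-109\right) = \left(-23\right) \left(-109\right) = 2507$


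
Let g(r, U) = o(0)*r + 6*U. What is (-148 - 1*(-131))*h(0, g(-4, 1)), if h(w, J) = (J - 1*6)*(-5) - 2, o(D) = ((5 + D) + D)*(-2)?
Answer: 3434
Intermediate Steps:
o(D) = -10 - 4*D (o(D) = (5 + 2*D)*(-2) = -10 - 4*D)
g(r, U) = -10*r + 6*U (g(r, U) = (-10 - 4*0)*r + 6*U = (-10 + 0)*r + 6*U = -10*r + 6*U)
h(w, J) = 28 - 5*J (h(w, J) = (J - 6)*(-5) - 2 = (-6 + J)*(-5) - 2 = (30 - 5*J) - 2 = 28 - 5*J)
(-148 - 1*(-131))*h(0, g(-4, 1)) = (-148 - 1*(-131))*(28 - 5*(-10*(-4) + 6*1)) = (-148 + 131)*(28 - 5*(40 + 6)) = -17*(28 - 5*46) = -17*(28 - 230) = -17*(-202) = 3434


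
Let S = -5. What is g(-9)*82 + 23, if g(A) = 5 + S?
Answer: 23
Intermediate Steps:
g(A) = 0 (g(A) = 5 - 5 = 0)
g(-9)*82 + 23 = 0*82 + 23 = 0 + 23 = 23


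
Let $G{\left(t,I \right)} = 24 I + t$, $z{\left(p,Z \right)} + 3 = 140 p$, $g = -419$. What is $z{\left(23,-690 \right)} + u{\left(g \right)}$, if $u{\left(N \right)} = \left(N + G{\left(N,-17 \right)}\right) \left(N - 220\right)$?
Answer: $799411$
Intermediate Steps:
$z{\left(p,Z \right)} = -3 + 140 p$
$G{\left(t,I \right)} = t + 24 I$
$u{\left(N \right)} = \left(-408 + 2 N\right) \left(-220 + N\right)$ ($u{\left(N \right)} = \left(N + \left(N + 24 \left(-17\right)\right)\right) \left(N - 220\right) = \left(N + \left(N - 408\right)\right) \left(-220 + N\right) = \left(N + \left(-408 + N\right)\right) \left(-220 + N\right) = \left(-408 + 2 N\right) \left(-220 + N\right)$)
$z{\left(23,-690 \right)} + u{\left(g \right)} = \left(-3 + 140 \cdot 23\right) + \left(89760 - -355312 + 2 \left(-419\right)^{2}\right) = \left(-3 + 3220\right) + \left(89760 + 355312 + 2 \cdot 175561\right) = 3217 + \left(89760 + 355312 + 351122\right) = 3217 + 796194 = 799411$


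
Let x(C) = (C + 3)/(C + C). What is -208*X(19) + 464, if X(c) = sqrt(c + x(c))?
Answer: 464 - 416*sqrt(1767)/19 ≈ -456.36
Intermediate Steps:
x(C) = (3 + C)/(2*C) (x(C) = (3 + C)/((2*C)) = (3 + C)*(1/(2*C)) = (3 + C)/(2*C))
X(c) = sqrt(c + (3 + c)/(2*c))
-208*X(19) + 464 = -104*sqrt(2 + 4*19 + 6/19) + 464 = -104*sqrt(2 + 76 + 6*(1/19)) + 464 = -104*sqrt(2 + 76 + 6/19) + 464 = -104*sqrt(1488/19) + 464 = -104*4*sqrt(1767)/19 + 464 = -416*sqrt(1767)/19 + 464 = 464 - 416*sqrt(1767)/19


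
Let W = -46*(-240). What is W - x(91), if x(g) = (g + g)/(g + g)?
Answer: 11039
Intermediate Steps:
x(g) = 1 (x(g) = (2*g)/((2*g)) = (2*g)*(1/(2*g)) = 1)
W = 11040
W - x(91) = 11040 - 1*1 = 11040 - 1 = 11039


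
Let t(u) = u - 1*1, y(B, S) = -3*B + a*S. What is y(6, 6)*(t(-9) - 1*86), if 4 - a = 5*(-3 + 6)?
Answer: 8064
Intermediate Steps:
a = -11 (a = 4 - 5*(-3 + 6) = 4 - 5*3 = 4 - 1*15 = 4 - 15 = -11)
y(B, S) = -11*S - 3*B (y(B, S) = -3*B - 11*S = -11*S - 3*B)
t(u) = -1 + u (t(u) = u - 1 = -1 + u)
y(6, 6)*(t(-9) - 1*86) = (-11*6 - 3*6)*((-1 - 9) - 1*86) = (-66 - 18)*(-10 - 86) = -84*(-96) = 8064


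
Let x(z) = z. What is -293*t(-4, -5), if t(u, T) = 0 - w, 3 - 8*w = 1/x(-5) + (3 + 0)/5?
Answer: 3809/40 ≈ 95.225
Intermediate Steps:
w = 13/40 (w = 3/8 - (1/(-5) + (3 + 0)/5)/8 = 3/8 - (1*(-1/5) + 3*(1/5))/8 = 3/8 - (-1/5 + 3/5)/8 = 3/8 - 1/8*2/5 = 3/8 - 1/20 = 13/40 ≈ 0.32500)
t(u, T) = -13/40 (t(u, T) = 0 - 1*13/40 = 0 - 13/40 = -13/40)
-293*t(-4, -5) = -293*(-13/40) = 3809/40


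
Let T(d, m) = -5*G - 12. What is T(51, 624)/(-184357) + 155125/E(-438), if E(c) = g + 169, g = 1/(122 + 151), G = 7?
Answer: 459256459183/500344898 ≈ 917.88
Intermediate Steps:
g = 1/273 ≈ 0.0036630
T(d, m) = -47 (T(d, m) = -5*7 - 12 = -35 - 12 = -47)
E(c) = 46138/273 (E(c) = 1/273 + 169 = 46138/273)
T(51, 624)/(-184357) + 155125/E(-438) = -47/(-184357) + 155125/(46138/273) = -47*(-1/184357) + 155125*(273/46138) = 47/184357 + 2491125/2714 = 459256459183/500344898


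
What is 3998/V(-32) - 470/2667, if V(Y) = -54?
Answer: -1781341/24003 ≈ -74.213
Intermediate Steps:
3998/V(-32) - 470/2667 = 3998/(-54) - 470/2667 = 3998*(-1/54) - 470*1/2667 = -1999/27 - 470/2667 = -1781341/24003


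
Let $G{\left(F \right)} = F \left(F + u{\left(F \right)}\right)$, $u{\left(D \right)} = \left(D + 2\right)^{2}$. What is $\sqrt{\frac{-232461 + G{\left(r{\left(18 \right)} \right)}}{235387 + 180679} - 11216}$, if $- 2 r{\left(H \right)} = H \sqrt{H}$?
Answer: $\frac{\sqrt{-1941705723846182 - 16423789284 \sqrt{2}}}{416066} \approx 105.91 i$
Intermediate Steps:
$r{\left(H \right)} = - \frac{H^{\frac{3}{2}}}{2}$ ($r{\left(H \right)} = - \frac{H \sqrt{H}}{2} = - \frac{H^{\frac{3}{2}}}{2}$)
$u{\left(D \right)} = \left(2 + D\right)^{2}$
$G{\left(F \right)} = F \left(F + \left(2 + F\right)^{2}\right)$
$\sqrt{\frac{-232461 + G{\left(r{\left(18 \right)} \right)}}{235387 + 180679} - 11216} = \sqrt{\frac{-232461 + - \frac{18^{\frac{3}{2}}}{2} \left(- \frac{18^{\frac{3}{2}}}{2} + \left(2 - \frac{18^{\frac{3}{2}}}{2}\right)^{2}\right)}{235387 + 180679} - 11216} = \sqrt{\frac{-232461 + - \frac{54 \sqrt{2}}{2} \left(- \frac{54 \sqrt{2}}{2} + \left(2 - \frac{54 \sqrt{2}}{2}\right)^{2}\right)}{416066} - 11216} = \sqrt{\left(-232461 + - 27 \sqrt{2} \left(- 27 \sqrt{2} + \left(2 - 27 \sqrt{2}\right)^{2}\right)\right) \frac{1}{416066} - 11216} = \sqrt{\left(-232461 + - 27 \sqrt{2} \left(\left(2 - 27 \sqrt{2}\right)^{2} - 27 \sqrt{2}\right)\right) \frac{1}{416066} - 11216} = \sqrt{\left(-232461 - 27 \sqrt{2} \left(\left(2 - 27 \sqrt{2}\right)^{2} - 27 \sqrt{2}\right)\right) \frac{1}{416066} - 11216} = \sqrt{\left(- \frac{232461}{416066} - \frac{27 \sqrt{2} \left(\left(2 - 27 \sqrt{2}\right)^{2} - 27 \sqrt{2}\right)}{416066}\right) - 11216} = \sqrt{- \frac{4666828717}{416066} - \frac{27 \sqrt{2} \left(\left(2 - 27 \sqrt{2}\right)^{2} - 27 \sqrt{2}\right)}{416066}}$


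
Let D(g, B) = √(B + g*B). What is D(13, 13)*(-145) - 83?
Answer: -83 - 145*√182 ≈ -2039.2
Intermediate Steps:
D(g, B) = √(B + B*g)
D(13, 13)*(-145) - 83 = √(13*(1 + 13))*(-145) - 83 = √(13*14)*(-145) - 83 = √182*(-145) - 83 = -145*√182 - 83 = -83 - 145*√182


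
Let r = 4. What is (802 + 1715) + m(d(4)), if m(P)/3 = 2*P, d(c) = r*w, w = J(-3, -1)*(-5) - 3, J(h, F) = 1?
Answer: 2325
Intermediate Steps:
w = -8 (w = 1*(-5) - 3 = -5 - 3 = -8)
d(c) = -32 (d(c) = 4*(-8) = -32)
m(P) = 6*P (m(P) = 3*(2*P) = 6*P)
(802 + 1715) + m(d(4)) = (802 + 1715) + 6*(-32) = 2517 - 192 = 2325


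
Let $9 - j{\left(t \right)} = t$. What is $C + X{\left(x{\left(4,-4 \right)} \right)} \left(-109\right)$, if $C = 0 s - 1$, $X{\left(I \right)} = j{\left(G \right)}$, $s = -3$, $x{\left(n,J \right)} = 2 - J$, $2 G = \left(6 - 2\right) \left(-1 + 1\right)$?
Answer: $-982$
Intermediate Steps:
$G = 0$ ($G = \frac{\left(6 - 2\right) \left(-1 + 1\right)}{2} = \frac{4 \cdot 0}{2} = \frac{1}{2} \cdot 0 = 0$)
$j{\left(t \right)} = 9 - t$
$X{\left(I \right)} = 9$ ($X{\left(I \right)} = 9 - 0 = 9 + 0 = 9$)
$C = -1$ ($C = 0 \left(-3\right) - 1 = 0 - 1 = -1$)
$C + X{\left(x{\left(4,-4 \right)} \right)} \left(-109\right) = -1 + 9 \left(-109\right) = -1 - 981 = -982$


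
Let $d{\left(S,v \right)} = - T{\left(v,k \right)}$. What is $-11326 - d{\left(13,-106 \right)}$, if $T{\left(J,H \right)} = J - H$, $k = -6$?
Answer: $-11426$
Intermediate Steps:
$d{\left(S,v \right)} = -6 - v$ ($d{\left(S,v \right)} = - (v - -6) = - (v + 6) = - (6 + v) = -6 - v$)
$-11326 - d{\left(13,-106 \right)} = -11326 - \left(-6 - -106\right) = -11326 - \left(-6 + 106\right) = -11326 - 100 = -11426$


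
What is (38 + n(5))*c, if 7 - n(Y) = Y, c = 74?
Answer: 2960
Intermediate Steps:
n(Y) = 7 - Y
(38 + n(5))*c = (38 + (7 - 1*5))*74 = (38 + (7 - 5))*74 = (38 + 2)*74 = 40*74 = 2960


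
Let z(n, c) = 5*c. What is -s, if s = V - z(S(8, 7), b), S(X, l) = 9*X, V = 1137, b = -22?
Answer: -1247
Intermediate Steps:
s = 1247 (s = 1137 - 5*(-22) = 1137 - 1*(-110) = 1137 + 110 = 1247)
-s = -1*1247 = -1247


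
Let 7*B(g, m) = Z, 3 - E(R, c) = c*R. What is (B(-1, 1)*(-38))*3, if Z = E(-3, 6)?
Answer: -342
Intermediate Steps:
E(R, c) = 3 - R*c (E(R, c) = 3 - c*R = 3 - R*c)
Z = 21 (Z = 3 - 1*(-3)*6 = 3 + 18 = 21)
B(g, m) = 3 (B(g, m) = (⅐)*21 = 3)
(B(-1, 1)*(-38))*3 = (3*(-38))*3 = -114*3 = -342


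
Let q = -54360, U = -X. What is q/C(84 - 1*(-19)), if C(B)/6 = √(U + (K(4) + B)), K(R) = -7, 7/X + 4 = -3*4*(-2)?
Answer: -18120*√9565/1913 ≈ -926.37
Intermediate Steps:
X = 7/20 (X = 7/(-4 - 3*4*(-2)) = 7/(-4 - 12*(-2)) = 7/(-4 + 24) = 7/20 ≈ 0.35000)
U = -7/20 (U = -1*7/20 = -7/20 ≈ -0.35000)
C(B) = 6*√(-147/20 + B) (C(B) = 6*√(-7/20 + (-7 + B)) = 6*√(-147/20 + B))
q/C(84 - 1*(-19)) = -54360*5/(3*√(-735 + 100*(84 - 1*(-19)))) = -54360*5/(3*√(-735 + 100*(84 + 19))) = -54360*5/(3*√(-735 + 100*103)) = -54360*5/(3*√(-735 + 10300)) = -54360*√9565/5739 = -18120*√9565/1913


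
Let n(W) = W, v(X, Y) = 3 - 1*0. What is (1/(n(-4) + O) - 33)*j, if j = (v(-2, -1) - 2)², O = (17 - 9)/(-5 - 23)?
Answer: -997/30 ≈ -33.233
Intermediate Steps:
v(X, Y) = 3 (v(X, Y) = 3 + 0 = 3)
O = -2/7 (O = 8/(-28) = 8*(-1/28) = -2/7 ≈ -0.28571)
j = 1 (j = (3 - 2)² = 1² = 1)
(1/(n(-4) + O) - 33)*j = (1/(-4 - 2/7) - 33)*1 = (1/(-30/7) - 33)*1 = (-7/30 - 33)*1 = -997/30*1 = -997/30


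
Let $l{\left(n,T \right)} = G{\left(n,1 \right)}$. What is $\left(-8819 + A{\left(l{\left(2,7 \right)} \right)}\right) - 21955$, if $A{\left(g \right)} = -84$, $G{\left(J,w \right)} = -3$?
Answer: $-30858$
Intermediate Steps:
$l{\left(n,T \right)} = -3$
$\left(-8819 + A{\left(l{\left(2,7 \right)} \right)}\right) - 21955 = \left(-8819 - 84\right) - 21955 = -8903 - 21955 = -30858$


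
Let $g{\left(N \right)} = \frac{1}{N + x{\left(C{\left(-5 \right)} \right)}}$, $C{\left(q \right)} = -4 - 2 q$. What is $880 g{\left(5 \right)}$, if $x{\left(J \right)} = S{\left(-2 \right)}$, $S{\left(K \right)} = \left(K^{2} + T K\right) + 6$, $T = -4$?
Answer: $\frac{880}{23} \approx 38.261$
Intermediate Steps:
$C{\left(q \right)} = -4 - 2 q$
$S{\left(K \right)} = 6 + K^{2} - 4 K$ ($S{\left(K \right)} = \left(K^{2} - 4 K\right) + 6 = 6 + K^{2} - 4 K$)
$x{\left(J \right)} = 18$ ($x{\left(J \right)} = 6 + \left(-2\right)^{2} - -8 = 6 + 4 + 8 = 18$)
$g{\left(N \right)} = \frac{1}{18 + N}$ ($g{\left(N \right)} = \frac{1}{N + 18} = \frac{1}{18 + N}$)
$880 g{\left(5 \right)} = \frac{880}{18 + 5} = \frac{880}{23}$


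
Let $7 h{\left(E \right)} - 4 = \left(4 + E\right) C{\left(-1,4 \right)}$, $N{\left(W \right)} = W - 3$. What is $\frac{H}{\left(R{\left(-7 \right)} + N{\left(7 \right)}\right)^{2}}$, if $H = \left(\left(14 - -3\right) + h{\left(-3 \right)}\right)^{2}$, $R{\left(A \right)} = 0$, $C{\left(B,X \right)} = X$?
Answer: $\frac{16129}{784} \approx 20.573$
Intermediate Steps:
$N{\left(W \right)} = -3 + W$
$h{\left(E \right)} = \frac{20}{7} + \frac{4 E}{7}$ ($h{\left(E \right)} = \frac{4}{7} + \frac{\left(4 + E\right) 4}{7} = \frac{4}{7} + \frac{16 + 4 E}{7} = \frac{4}{7} + \left(\frac{16}{7} + \frac{4 E}{7}\right) = \frac{20}{7} + \frac{4 E}{7}$)
$H = \frac{16129}{49}$ ($H = \left(\left(14 - -3\right) + \left(\frac{20}{7} + \frac{4}{7} \left(-3\right)\right)\right)^{2} = \left(\left(14 + 3\right) + \left(\frac{20}{7} - \frac{12}{7}\right)\right)^{2} = \left(17 + \frac{8}{7}\right)^{2} = \left(\frac{127}{7}\right)^{2} = \frac{16129}{49} \approx 329.16$)
$\frac{H}{\left(R{\left(-7 \right)} + N{\left(7 \right)}\right)^{2}} = \frac{16129}{49 \left(0 + \left(-3 + 7\right)\right)^{2}} = \frac{16129}{49 \left(0 + 4\right)^{2}} = \frac{16129}{49 \cdot 4^{2}} = \frac{16129}{49 \cdot 16} = \frac{16129}{49} \cdot \frac{1}{16} = \frac{16129}{784}$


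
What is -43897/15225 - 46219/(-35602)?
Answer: -122733817/77434350 ≈ -1.5850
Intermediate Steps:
-43897/15225 - 46219/(-35602) = -43897*1/15225 - 46219*(-1/35602) = -6271/2175 + 46219/35602 = -122733817/77434350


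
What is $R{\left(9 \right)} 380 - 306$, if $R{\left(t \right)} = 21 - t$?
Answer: $4254$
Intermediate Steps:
$R{\left(9 \right)} 380 - 306 = \left(21 - 9\right) 380 - 306 = 12 \cdot 380 - 306 = 4560 - 306 = 4254$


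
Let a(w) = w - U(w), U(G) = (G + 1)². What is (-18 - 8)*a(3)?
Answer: 338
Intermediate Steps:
U(G) = (1 + G)²
a(w) = w - (1 + w)²
(-18 - 8)*a(3) = (-18 - 8)*(3 - (1 + 3)²) = -26*(3 - 1*4²) = -26*(3 - 1*16) = -26*(3 - 16) = -26*(-13) = 338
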